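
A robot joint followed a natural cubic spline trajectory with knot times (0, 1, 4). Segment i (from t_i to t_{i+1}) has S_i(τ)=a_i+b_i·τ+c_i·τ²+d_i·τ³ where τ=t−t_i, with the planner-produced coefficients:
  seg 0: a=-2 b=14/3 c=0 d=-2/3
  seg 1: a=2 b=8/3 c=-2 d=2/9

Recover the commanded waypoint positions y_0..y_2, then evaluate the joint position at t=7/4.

y_0 = S_0(0) = a_0 = -2
y_1 = S_1(0) = a_1 = 2
y_2 = S_1(3) = -2
t_q=7/4 is in segment 1 (τ=3/4); S_1(τ)=95/32

y_0=-2 y_1=2 y_2=-2
S(7/4) = 95/32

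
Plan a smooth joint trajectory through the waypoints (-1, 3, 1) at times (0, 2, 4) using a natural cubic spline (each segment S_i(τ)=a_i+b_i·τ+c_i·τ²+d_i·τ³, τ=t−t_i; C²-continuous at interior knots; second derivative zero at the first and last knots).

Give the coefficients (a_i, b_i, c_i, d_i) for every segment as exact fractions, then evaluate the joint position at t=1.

  seg 0: a=-1 b=11/4 c=0 d=-3/16
  seg 1: a=3 b=1/2 c=-9/8 d=3/16
S(1) = 25/16

Δ: Δ0=2, Δ1=-1
row 1: diag=8, rhs=-18; c'=1/4, d'=-9/4
back: M1=-9/4
M: M0=0, M1=-9/4, M2=0
seg 0: a=-1, c=M0/2=0, d=(M1−M0)/(6·2)=-3/16, b=Δ0−h0·(2M0+M1)/6=11/4
seg 1: a=3, c=M1/2=-9/8, d=(M2−M1)/(6·2)=3/16, b=Δ1−h1·(2M1+M2)/6=1/2
t_q=1 → seg 0, τ=1; S=-1+11/4·τ+0·τ²+-3/16·τ³=25/16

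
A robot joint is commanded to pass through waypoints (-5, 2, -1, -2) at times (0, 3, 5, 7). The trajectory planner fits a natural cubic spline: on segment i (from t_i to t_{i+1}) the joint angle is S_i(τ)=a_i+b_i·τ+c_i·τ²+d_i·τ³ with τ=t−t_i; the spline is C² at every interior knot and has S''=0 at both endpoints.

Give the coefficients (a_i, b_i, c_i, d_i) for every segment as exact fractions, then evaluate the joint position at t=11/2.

  seg 0: a=-5 b=413/114 c=0 d=-49/342
  seg 1: a=2 b=-14/57 c=-49/38 d=151/456
  seg 2: a=-1 b=-163/114 c=53/76 d=-53/456
S(11/2) = -1891/1216

Δ: Δ0=7/3, Δ1=-3/2, Δ2=-1/2
row 1: diag=10, rhs=-23; c'=1/5, d'=-23/10
row 2: denom=8−2·1/5=38/5; d'=(6−2·-23/10)/(38/5)=53/38
back: M2=53/38
back: M1=-23/10−1/5·53/38=-49/19
M: M0=0, M1=-49/19, M2=53/38, M3=0
seg 0: a=-5, c=M0/2=0, d=(M1−M0)/(6·3)=-49/342, b=Δ0−h0·(2M0+M1)/6=413/114
seg 1: a=2, c=M1/2=-49/38, d=(M2−M1)/(6·2)=151/456, b=Δ1−h1·(2M1+M2)/6=-14/57
seg 2: a=-1, c=M2/2=53/76, d=(M3−M2)/(6·2)=-53/456, b=Δ2−h2·(2M2+M3)/6=-163/114
t_q=11/2 → seg 2, τ=1/2; S=-1+-163/114·τ+53/76·τ²+-53/456·τ³=-1891/1216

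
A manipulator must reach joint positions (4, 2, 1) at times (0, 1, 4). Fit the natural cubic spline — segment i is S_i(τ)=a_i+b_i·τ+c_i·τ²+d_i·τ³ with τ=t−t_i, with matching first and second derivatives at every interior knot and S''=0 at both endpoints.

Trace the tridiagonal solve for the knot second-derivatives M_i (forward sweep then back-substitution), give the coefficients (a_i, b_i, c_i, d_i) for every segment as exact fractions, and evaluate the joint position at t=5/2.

  seg 0: a=4 b=-53/24 c=0 d=5/24
  seg 1: a=2 b=-19/12 c=5/8 d=-5/72
S(5/2) = 51/64

Δ: Δ0=-2, Δ1=-1/3
row 1: diag=8, rhs=10; c'=3/8, d'=5/4
back: M1=5/4
M: M0=0, M1=5/4, M2=0
seg 0: a=4, c=M0/2=0, d=(M1−M0)/(6·1)=5/24, b=Δ0−h0·(2M0+M1)/6=-53/24
seg 1: a=2, c=M1/2=5/8, d=(M2−M1)/(6·3)=-5/72, b=Δ1−h1·(2M1+M2)/6=-19/12
t_q=5/2 → seg 1, τ=3/2; S=2+-19/12·τ+5/8·τ²+-5/72·τ³=51/64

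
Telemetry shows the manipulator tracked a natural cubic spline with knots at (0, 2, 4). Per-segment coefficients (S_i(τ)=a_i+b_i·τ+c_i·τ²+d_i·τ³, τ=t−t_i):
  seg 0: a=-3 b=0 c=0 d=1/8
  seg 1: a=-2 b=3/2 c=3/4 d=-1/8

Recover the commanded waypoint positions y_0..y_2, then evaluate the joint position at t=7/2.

y_0=-3 y_1=-2 y_2=3
S(7/2) = 97/64

y_0 = S_0(0) = a_0 = -3
y_1 = S_1(0) = a_1 = -2
y_2 = S_1(2) = 3
t_q=7/2 is in segment 1 (τ=3/2); S_1(τ)=97/64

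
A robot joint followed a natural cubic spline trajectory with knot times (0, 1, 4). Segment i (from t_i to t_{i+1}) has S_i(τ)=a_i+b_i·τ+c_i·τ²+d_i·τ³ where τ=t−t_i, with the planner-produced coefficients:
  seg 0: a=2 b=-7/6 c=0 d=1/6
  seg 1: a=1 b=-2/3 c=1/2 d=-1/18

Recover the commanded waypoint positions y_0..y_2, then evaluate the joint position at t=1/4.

y_0 = S_0(0) = a_0 = 2
y_1 = S_1(0) = a_1 = 1
y_2 = S_1(3) = 2
t_q=1/4 is in segment 0 (τ=1/4); S_0(τ)=219/128

y_0=2 y_1=1 y_2=2
S(1/4) = 219/128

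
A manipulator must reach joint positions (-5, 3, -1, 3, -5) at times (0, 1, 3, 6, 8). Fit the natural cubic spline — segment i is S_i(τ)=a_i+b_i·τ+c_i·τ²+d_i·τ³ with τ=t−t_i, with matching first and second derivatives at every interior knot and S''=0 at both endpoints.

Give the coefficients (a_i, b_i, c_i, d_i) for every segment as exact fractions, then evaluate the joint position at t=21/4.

  seg 0: a=-5 b=7585/759 c=0 d=-1513/759
  seg 1: a=3 b=3046/759 c=-1513/253 d=2257/1518
  seg 2: a=-1 b=-1568/759 c=744/253 d=-1372/2277
  seg 3: a=3 b=-524/759 c=-628/253 d=314/759
S(21/4) = 9617/4048

Δ: Δ0=8, Δ1=-2, Δ2=4/3, Δ3=-4
row 1: diag=6, rhs=-60; c'=1/3, d'=-10
row 2: denom=10−2·1/3=28/3; d'=(20−2·-10)/(28/3)=30/7
row 3: denom=10−3·9/28=253/28; d'=(-32−3·30/7)/(253/28)=-1256/253
back: M3=-1256/253
back: M2=30/7−9/28·-1256/253=1488/253
back: M1=-10−1/3·1488/253=-3026/253
M: M0=0, M1=-3026/253, M2=1488/253, M3=-1256/253, M4=0
seg 0: a=-5, c=M0/2=0, d=(M1−M0)/(6·1)=-1513/759, b=Δ0−h0·(2M0+M1)/6=7585/759
seg 1: a=3, c=M1/2=-1513/253, d=(M2−M1)/(6·2)=2257/1518, b=Δ1−h1·(2M1+M2)/6=3046/759
seg 2: a=-1, c=M2/2=744/253, d=(M3−M2)/(6·3)=-1372/2277, b=Δ2−h2·(2M2+M3)/6=-1568/759
seg 3: a=3, c=M3/2=-628/253, d=(M4−M3)/(6·2)=314/759, b=Δ3−h3·(2M3+M4)/6=-524/759
t_q=21/4 → seg 2, τ=9/4; S=-1+-1568/759·τ+744/253·τ²+-1372/2277·τ³=9617/4048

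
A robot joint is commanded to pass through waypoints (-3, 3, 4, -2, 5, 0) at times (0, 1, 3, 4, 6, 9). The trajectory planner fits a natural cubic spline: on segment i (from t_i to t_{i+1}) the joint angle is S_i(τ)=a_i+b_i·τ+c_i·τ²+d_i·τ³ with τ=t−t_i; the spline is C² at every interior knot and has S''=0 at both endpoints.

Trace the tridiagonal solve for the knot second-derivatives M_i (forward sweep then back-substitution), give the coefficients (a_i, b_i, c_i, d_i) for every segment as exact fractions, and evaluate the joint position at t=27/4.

Δ: Δ0=6, Δ1=1/2, Δ2=-6, Δ3=7/2, Δ4=-5/3
row 1: diag=6, rhs=-33; c'=1/3, d'=-11/2
row 2: denom=6−2·1/3=16/3; d'=(-39−2·-11/2)/(16/3)=-21/4
row 3: denom=6−1·3/16=93/16; d'=(57−1·-21/4)/(93/16)=332/31
row 4: denom=10−2·32/93=866/93; d'=(-31−2·332/31)/(866/93)=-4875/866
back: M4=-4875/866
back: M3=332/31−32/93·-4875/866=5476/433
back: M2=-21/4−3/16·5476/433=-3300/433
back: M1=-11/2−1/3·-3300/433=-2563/866
M: M0=0, M1=-2563/866, M2=-3300/433, M3=5476/433, M4=-4875/866, M5=0
seg 0: a=-3, c=M0/2=0, d=(M1−M0)/(6·1)=-2563/5196, b=Δ0−h0·(2M0+M1)/6=33739/5196
seg 1: a=3, c=M1/2=-2563/1732, d=(M2−M1)/(6·2)=-4037/10392, b=Δ1−h1·(2M1+M2)/6=13025/2598
seg 2: a=4, c=M2/2=-1650/433, d=(M3−M2)/(6·1)=4388/1299, b=Δ2−h2·(2M2+M3)/6=-7232/1299
seg 3: a=-2, c=M3/2=2738/433, d=(M4−M3)/(6·2)=-15827/10392, b=Δ3−h3·(2M3+M4)/6=-3968/1299
seg 4: a=5, c=M4/2=-4875/1732, d=(M5−M4)/(6·3)=1625/5196, b=Δ4−h4·(2M4+M5)/6=10295/2598
t_q=27/4 → seg 4, τ=3/4; S=5+10295/2598·τ+-4875/1732·τ²+1625/5196·τ³=722805/110848

  seg 0: a=-3 b=33739/5196 c=0 d=-2563/5196
  seg 1: a=3 b=13025/2598 c=-2563/1732 d=-4037/10392
  seg 2: a=4 b=-7232/1299 c=-1650/433 d=4388/1299
  seg 3: a=-2 b=-3968/1299 c=2738/433 d=-15827/10392
  seg 4: a=5 b=10295/2598 c=-4875/1732 d=1625/5196
S(27/4) = 722805/110848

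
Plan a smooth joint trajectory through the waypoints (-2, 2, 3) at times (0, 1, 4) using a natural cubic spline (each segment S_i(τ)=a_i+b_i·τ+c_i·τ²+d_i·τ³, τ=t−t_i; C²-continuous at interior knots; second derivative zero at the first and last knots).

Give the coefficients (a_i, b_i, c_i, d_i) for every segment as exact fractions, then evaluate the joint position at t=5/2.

Δ: Δ0=4, Δ1=1/3
row 1: diag=8, rhs=-22; c'=3/8, d'=-11/4
back: M1=-11/4
M: M0=0, M1=-11/4, M2=0
seg 0: a=-2, c=M0/2=0, d=(M1−M0)/(6·1)=-11/24, b=Δ0−h0·(2M0+M1)/6=107/24
seg 1: a=2, c=M1/2=-11/8, d=(M2−M1)/(6·3)=11/72, b=Δ1−h1·(2M1+M2)/6=37/12
t_q=5/2 → seg 1, τ=3/2; S=2+37/12·τ+-11/8·τ²+11/72·τ³=259/64

  seg 0: a=-2 b=107/24 c=0 d=-11/24
  seg 1: a=2 b=37/12 c=-11/8 d=11/72
S(5/2) = 259/64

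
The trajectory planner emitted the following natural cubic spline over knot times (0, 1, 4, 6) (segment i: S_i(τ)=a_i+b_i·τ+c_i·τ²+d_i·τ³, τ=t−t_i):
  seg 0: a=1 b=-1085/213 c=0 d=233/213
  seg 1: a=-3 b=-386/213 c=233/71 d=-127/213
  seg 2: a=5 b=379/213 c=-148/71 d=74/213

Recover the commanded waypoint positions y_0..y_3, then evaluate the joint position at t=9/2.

y_0 = S_0(0) = a_0 = 1
y_1 = S_1(0) = a_1 = -3
y_2 = S_2(0) = a_2 = 5
y_3 = S_2(2) = 3
t_q=9/2 is in segment 2 (τ=1/2); S_2(τ)=1537/284

y_0=1 y_1=-3 y_2=5 y_3=3
S(9/2) = 1537/284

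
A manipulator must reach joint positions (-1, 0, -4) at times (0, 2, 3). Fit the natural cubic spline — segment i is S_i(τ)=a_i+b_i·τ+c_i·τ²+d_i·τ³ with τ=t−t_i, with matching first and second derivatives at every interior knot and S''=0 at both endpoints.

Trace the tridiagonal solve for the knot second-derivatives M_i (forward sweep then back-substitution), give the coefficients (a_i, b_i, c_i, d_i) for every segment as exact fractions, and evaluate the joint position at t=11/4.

  seg 0: a=-1 b=2 c=0 d=-3/8
  seg 1: a=0 b=-5/2 c=-9/4 d=3/4
S(11/4) = -723/256

Δ: Δ0=1/2, Δ1=-4
row 1: diag=6, rhs=-27; c'=1/6, d'=-9/2
back: M1=-9/2
M: M0=0, M1=-9/2, M2=0
seg 0: a=-1, c=M0/2=0, d=(M1−M0)/(6·2)=-3/8, b=Δ0−h0·(2M0+M1)/6=2
seg 1: a=0, c=M1/2=-9/4, d=(M2−M1)/(6·1)=3/4, b=Δ1−h1·(2M1+M2)/6=-5/2
t_q=11/4 → seg 1, τ=3/4; S=0+-5/2·τ+-9/4·τ²+3/4·τ³=-723/256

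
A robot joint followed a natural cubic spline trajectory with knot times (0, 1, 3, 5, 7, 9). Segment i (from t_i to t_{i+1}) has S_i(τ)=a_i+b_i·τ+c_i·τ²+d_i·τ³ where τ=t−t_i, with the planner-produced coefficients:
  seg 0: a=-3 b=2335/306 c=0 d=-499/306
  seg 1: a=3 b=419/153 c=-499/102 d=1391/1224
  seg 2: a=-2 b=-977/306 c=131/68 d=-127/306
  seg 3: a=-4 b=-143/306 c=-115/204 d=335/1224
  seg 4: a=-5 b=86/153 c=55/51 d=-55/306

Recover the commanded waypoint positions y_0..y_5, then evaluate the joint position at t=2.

y_0 = S_0(0) = a_0 = -3
y_1 = S_1(0) = a_1 = 3
y_2 = S_2(0) = a_2 = -2
y_3 = S_3(0) = a_3 = -4
y_4 = S_4(0) = a_4 = -5
y_5 = S_4(2) = -1
t_q=2 is in segment 1 (τ=1); S_1(τ)=809/408

y_0=-3 y_1=3 y_2=-2 y_3=-4 y_4=-5 y_5=-1
S(2) = 809/408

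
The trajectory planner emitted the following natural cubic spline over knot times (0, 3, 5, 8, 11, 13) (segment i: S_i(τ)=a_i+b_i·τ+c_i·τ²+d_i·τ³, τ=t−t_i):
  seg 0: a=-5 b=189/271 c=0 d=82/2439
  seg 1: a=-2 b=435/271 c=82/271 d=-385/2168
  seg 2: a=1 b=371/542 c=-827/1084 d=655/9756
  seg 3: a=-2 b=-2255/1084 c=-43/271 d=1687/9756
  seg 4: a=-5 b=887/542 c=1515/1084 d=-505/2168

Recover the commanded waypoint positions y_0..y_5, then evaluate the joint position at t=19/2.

y_0=-5 y_1=-2 y_2=1 y_3=-2 y_4=-5 y_5=2
S(19/2) = -42439/8672

y_0 = S_0(0) = a_0 = -5
y_1 = S_1(0) = a_1 = -2
y_2 = S_2(0) = a_2 = 1
y_3 = S_3(0) = a_3 = -2
y_4 = S_4(0) = a_4 = -5
y_5 = S_4(2) = 2
t_q=19/2 is in segment 3 (τ=3/2); S_3(τ)=-42439/8672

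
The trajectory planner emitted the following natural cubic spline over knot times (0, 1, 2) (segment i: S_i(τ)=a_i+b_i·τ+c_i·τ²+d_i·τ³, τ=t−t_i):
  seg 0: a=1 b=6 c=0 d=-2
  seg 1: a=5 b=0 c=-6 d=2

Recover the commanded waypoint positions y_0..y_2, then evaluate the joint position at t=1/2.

y_0=1 y_1=5 y_2=1
S(1/2) = 15/4

y_0 = S_0(0) = a_0 = 1
y_1 = S_1(0) = a_1 = 5
y_2 = S_1(1) = 1
t_q=1/2 is in segment 0 (τ=1/2); S_0(τ)=15/4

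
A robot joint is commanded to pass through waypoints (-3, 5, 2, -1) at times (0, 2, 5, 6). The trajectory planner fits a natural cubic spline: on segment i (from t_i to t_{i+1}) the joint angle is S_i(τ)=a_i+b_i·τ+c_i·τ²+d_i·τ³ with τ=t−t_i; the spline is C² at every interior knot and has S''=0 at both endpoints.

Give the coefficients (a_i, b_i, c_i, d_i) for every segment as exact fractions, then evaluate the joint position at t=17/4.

Δ: Δ0=4, Δ1=-1, Δ2=-3
row 1: diag=10, rhs=-30; c'=3/10, d'=-3
row 2: denom=8−3·3/10=71/10; d'=(-12−3·-3)/(71/10)=-30/71
back: M2=-30/71
back: M1=-3−3/10·-30/71=-204/71
M: M0=0, M1=-204/71, M2=-30/71, M3=0
seg 0: a=-3, c=M0/2=0, d=(M1−M0)/(6·2)=-17/71, b=Δ0−h0·(2M0+M1)/6=352/71
seg 1: a=5, c=M1/2=-102/71, d=(M2−M1)/(6·3)=29/213, b=Δ1−h1·(2M1+M2)/6=148/71
seg 2: a=2, c=M2/2=-15/71, d=(M3−M2)/(6·1)=5/71, b=Δ2−h2·(2M2+M3)/6=-203/71
t_q=17/4 → seg 1, τ=9/4; S=5+148/71·τ+-102/71·τ²+29/213·τ³=18031/4544

  seg 0: a=-3 b=352/71 c=0 d=-17/71
  seg 1: a=5 b=148/71 c=-102/71 d=29/213
  seg 2: a=2 b=-203/71 c=-15/71 d=5/71
S(17/4) = 18031/4544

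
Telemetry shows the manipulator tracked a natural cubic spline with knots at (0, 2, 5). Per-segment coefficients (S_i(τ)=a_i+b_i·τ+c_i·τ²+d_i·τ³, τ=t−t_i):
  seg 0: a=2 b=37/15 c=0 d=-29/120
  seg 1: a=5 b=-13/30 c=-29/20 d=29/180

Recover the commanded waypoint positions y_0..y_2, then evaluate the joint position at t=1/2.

y_0=2 y_1=5 y_2=-5
S(1/2) = 205/64

y_0 = S_0(0) = a_0 = 2
y_1 = S_1(0) = a_1 = 5
y_2 = S_1(3) = -5
t_q=1/2 is in segment 0 (τ=1/2); S_0(τ)=205/64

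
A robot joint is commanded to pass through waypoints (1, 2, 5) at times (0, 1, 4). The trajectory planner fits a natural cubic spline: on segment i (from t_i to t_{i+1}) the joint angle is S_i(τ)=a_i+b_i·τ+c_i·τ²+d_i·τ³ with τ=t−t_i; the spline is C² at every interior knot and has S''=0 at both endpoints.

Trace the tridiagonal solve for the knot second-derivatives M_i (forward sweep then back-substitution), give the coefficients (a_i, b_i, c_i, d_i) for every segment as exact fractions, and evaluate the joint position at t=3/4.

Δ: Δ0=1, Δ1=1
row 1: diag=8, rhs=0; c'=3/8, d'=0
back: M1=0
M: M0=0, M1=0, M2=0
seg 0: a=1, c=M0/2=0, d=(M1−M0)/(6·1)=0, b=Δ0−h0·(2M0+M1)/6=1
seg 1: a=2, c=M1/2=0, d=(M2−M1)/(6·3)=0, b=Δ1−h1·(2M1+M2)/6=1
t_q=3/4 → seg 0, τ=3/4; S=1+1·τ+0·τ²+0·τ³=7/4

  seg 0: a=1 b=1 c=0 d=0
  seg 1: a=2 b=1 c=0 d=0
S(3/4) = 7/4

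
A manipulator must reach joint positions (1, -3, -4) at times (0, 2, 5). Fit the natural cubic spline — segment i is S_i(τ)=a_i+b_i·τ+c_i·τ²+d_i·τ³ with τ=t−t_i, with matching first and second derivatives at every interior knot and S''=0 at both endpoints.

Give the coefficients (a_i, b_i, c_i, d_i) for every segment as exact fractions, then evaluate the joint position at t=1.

Δ: Δ0=-2, Δ1=-1/3
row 1: diag=10, rhs=10; c'=3/10, d'=1
back: M1=1
M: M0=0, M1=1, M2=0
seg 0: a=1, c=M0/2=0, d=(M1−M0)/(6·2)=1/12, b=Δ0−h0·(2M0+M1)/6=-7/3
seg 1: a=-3, c=M1/2=1/2, d=(M2−M1)/(6·3)=-1/18, b=Δ1−h1·(2M1+M2)/6=-4/3
t_q=1 → seg 0, τ=1; S=1+-7/3·τ+0·τ²+1/12·τ³=-5/4

  seg 0: a=1 b=-7/3 c=0 d=1/12
  seg 1: a=-3 b=-4/3 c=1/2 d=-1/18
S(1) = -5/4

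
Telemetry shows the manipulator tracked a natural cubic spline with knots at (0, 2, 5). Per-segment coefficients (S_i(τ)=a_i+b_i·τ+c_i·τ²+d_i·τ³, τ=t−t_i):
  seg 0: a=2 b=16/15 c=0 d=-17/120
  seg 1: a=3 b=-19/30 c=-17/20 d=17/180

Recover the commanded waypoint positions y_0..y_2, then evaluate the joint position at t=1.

y_0 = S_0(0) = a_0 = 2
y_1 = S_1(0) = a_1 = 3
y_2 = S_1(3) = -4
t_q=1 is in segment 0 (τ=1); S_0(τ)=117/40

y_0=2 y_1=3 y_2=-4
S(1) = 117/40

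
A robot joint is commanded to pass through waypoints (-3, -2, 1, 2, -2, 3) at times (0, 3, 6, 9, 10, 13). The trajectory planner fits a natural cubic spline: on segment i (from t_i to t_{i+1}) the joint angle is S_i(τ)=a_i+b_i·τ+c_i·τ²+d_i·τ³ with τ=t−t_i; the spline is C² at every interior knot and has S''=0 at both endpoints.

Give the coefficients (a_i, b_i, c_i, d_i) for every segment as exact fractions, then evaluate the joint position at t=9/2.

  seg 0: a=-3 b=70/283 c=0 d=73/7641
  seg 1: a=-2 b=143/283 c=73/849 d=67/2547
  seg 2: a=1 b=490/283 c=274/849 d=-2009/7641
  seg 3: a=2 b=-971/283 c=-1735/849 d=1252/849
  seg 4: a=-2 b=-2627/849 c=2021/849 d=-2021/7641
S(9/2) = -2173/2264

Δ: Δ0=1/3, Δ1=1, Δ2=1/3, Δ3=-4, Δ4=5/3
row 1: diag=12, rhs=4; c'=1/4, d'=1/3
row 2: denom=12−3·1/4=45/4; d'=(-4−3·1/3)/(45/4)=-4/9
row 3: denom=8−3·4/15=36/5; d'=(-26−3·-4/9)/(36/5)=-185/54
row 4: denom=8−1·5/36=283/36; d'=(34−1·-185/54)/(283/36)=4042/849
back: M4=4042/849
back: M3=-185/54−5/36·4042/849=-3470/849
back: M2=-4/9−4/15·-3470/849=548/849
back: M1=1/3−1/4·548/849=146/849
M: M0=0, M1=146/849, M2=548/849, M3=-3470/849, M4=4042/849, M5=0
seg 0: a=-3, c=M0/2=0, d=(M1−M0)/(6·3)=73/7641, b=Δ0−h0·(2M0+M1)/6=70/283
seg 1: a=-2, c=M1/2=73/849, d=(M2−M1)/(6·3)=67/2547, b=Δ1−h1·(2M1+M2)/6=143/283
seg 2: a=1, c=M2/2=274/849, d=(M3−M2)/(6·3)=-2009/7641, b=Δ2−h2·(2M2+M3)/6=490/283
seg 3: a=2, c=M3/2=-1735/849, d=(M4−M3)/(6·1)=1252/849, b=Δ3−h3·(2M3+M4)/6=-971/283
seg 4: a=-2, c=M4/2=2021/849, d=(M5−M4)/(6·3)=-2021/7641, b=Δ4−h4·(2M4+M5)/6=-2627/849
t_q=9/2 → seg 1, τ=3/2; S=-2+143/283·τ+73/849·τ²+67/2547·τ³=-2173/2264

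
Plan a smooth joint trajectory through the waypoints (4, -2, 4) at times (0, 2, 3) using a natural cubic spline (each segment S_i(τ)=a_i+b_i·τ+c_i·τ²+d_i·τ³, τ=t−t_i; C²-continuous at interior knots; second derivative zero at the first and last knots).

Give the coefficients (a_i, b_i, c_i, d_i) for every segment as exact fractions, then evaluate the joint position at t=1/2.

Δ: Δ0=-3, Δ1=6
row 1: diag=6, rhs=54; c'=1/6, d'=9
back: M1=9
M: M0=0, M1=9, M2=0
seg 0: a=4, c=M0/2=0, d=(M1−M0)/(6·2)=3/4, b=Δ0−h0·(2M0+M1)/6=-6
seg 1: a=-2, c=M1/2=9/2, d=(M2−M1)/(6·1)=-3/2, b=Δ1−h1·(2M1+M2)/6=3
t_q=1/2 → seg 0, τ=1/2; S=4+-6·τ+0·τ²+3/4·τ³=35/32

  seg 0: a=4 b=-6 c=0 d=3/4
  seg 1: a=-2 b=3 c=9/2 d=-3/2
S(1/2) = 35/32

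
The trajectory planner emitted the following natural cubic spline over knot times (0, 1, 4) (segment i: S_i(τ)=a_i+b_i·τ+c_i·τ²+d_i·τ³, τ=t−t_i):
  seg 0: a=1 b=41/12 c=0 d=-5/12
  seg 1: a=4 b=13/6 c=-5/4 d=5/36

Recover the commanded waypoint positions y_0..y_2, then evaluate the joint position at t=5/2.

y_0 = S_0(0) = a_0 = 1
y_1 = S_1(0) = a_1 = 4
y_2 = S_1(3) = 3
t_q=5/2 is in segment 1 (τ=3/2); S_1(τ)=157/32

y_0=1 y_1=4 y_2=3
S(5/2) = 157/32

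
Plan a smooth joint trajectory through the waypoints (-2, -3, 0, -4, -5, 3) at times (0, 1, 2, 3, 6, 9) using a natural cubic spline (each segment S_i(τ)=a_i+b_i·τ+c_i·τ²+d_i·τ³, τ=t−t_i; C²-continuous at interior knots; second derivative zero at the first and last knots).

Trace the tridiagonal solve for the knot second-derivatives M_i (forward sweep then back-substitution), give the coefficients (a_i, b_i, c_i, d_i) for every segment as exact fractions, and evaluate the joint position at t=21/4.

Δ: Δ0=-1, Δ1=3, Δ2=-4, Δ3=-1/3, Δ4=8/3
row 1: diag=4, rhs=24; c'=1/4, d'=6
row 2: denom=4−1·1/4=15/4; d'=(-42−1·6)/(15/4)=-64/5
row 3: denom=8−1·4/15=116/15; d'=(22−1·-64/5)/(116/15)=9/2
row 4: denom=12−3·45/116=1257/116; d'=(18−3·9/2)/(1257/116)=174/419
back: M4=174/419
back: M3=9/2−45/116·174/419=1818/419
back: M2=-64/5−4/15·1818/419=-5848/419
back: M1=6−1/4·-5848/419=3976/419
M: M0=0, M1=3976/419, M2=-5848/419, M3=1818/419, M4=174/419, M5=0
seg 0: a=-2, c=M0/2=0, d=(M1−M0)/(6·1)=1988/1257, b=Δ0−h0·(2M0+M1)/6=-3245/1257
seg 1: a=-3, c=M1/2=1988/419, d=(M2−M1)/(6·1)=-4912/1257, b=Δ1−h1·(2M1+M2)/6=2719/1257
seg 2: a=0, c=M2/2=-2924/419, d=(M3−M2)/(6·1)=3833/1257, b=Δ2−h2·(2M2+M3)/6=-89/1257
seg 3: a=-4, c=M3/2=909/419, d=(M4−M3)/(6·3)=-274/1257, b=Δ3−h3·(2M3+M4)/6=-6134/1257
seg 4: a=-5, c=M4/2=87/419, d=(M5−M4)/(6·3)=-29/1257, b=Δ4−h4·(2M4+M5)/6=2830/1257
t_q=21/4 → seg 3, τ=9/4; S=-4+-6134/1257·τ+909/419·τ²+-274/1257·τ³=-86881/13408

  seg 0: a=-2 b=-3245/1257 c=0 d=1988/1257
  seg 1: a=-3 b=2719/1257 c=1988/419 d=-4912/1257
  seg 2: a=0 b=-89/1257 c=-2924/419 d=3833/1257
  seg 3: a=-4 b=-6134/1257 c=909/419 d=-274/1257
  seg 4: a=-5 b=2830/1257 c=87/419 d=-29/1257
S(21/4) = -86881/13408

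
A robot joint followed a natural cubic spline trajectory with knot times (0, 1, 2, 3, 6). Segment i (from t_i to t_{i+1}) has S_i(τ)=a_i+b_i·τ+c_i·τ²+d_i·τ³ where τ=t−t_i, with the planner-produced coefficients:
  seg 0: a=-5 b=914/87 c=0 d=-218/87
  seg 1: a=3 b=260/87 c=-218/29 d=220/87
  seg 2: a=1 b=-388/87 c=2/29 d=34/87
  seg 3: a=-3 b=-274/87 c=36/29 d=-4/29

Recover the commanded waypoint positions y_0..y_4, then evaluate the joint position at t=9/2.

y_0=-5 y_1=3 y_2=1 y_3=-3 y_4=-5
S(9/2) = -313/58

y_0 = S_0(0) = a_0 = -5
y_1 = S_1(0) = a_1 = 3
y_2 = S_2(0) = a_2 = 1
y_3 = S_3(0) = a_3 = -3
y_4 = S_3(3) = -5
t_q=9/2 is in segment 3 (τ=3/2); S_3(τ)=-313/58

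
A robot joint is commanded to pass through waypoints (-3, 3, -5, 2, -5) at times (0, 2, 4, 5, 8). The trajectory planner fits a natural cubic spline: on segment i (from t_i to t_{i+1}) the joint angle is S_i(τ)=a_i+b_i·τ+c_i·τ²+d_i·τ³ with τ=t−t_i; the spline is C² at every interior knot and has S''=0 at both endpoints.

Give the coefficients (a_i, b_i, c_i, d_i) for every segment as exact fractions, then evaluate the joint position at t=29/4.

Δ: Δ0=3, Δ1=-4, Δ2=7, Δ3=-7/3
row 1: diag=8, rhs=-42; c'=1/4, d'=-21/4
row 2: denom=6−2·1/4=11/2; d'=(66−2·-21/4)/(11/2)=153/11
row 3: denom=8−1·2/11=86/11; d'=(-56−1·153/11)/(86/11)=-769/86
back: M3=-769/86
back: M2=153/11−2/11·-769/86=668/43
back: M1=-21/4−1/4·668/43=-1571/172
M: M0=0, M1=-1571/172, M2=668/43, M3=-769/86, M4=0
seg 0: a=-3, c=M0/2=0, d=(M1−M0)/(6·2)=-1571/2064, b=Δ0−h0·(2M0+M1)/6=3119/516
seg 1: a=3, c=M1/2=-1571/344, d=(M2−M1)/(6·2)=4243/2064, b=Δ1−h1·(2M1+M2)/6=-797/258
seg 2: a=-5, c=M2/2=334/43, d=(M3−M2)/(6·1)=-2105/516, b=Δ2−h2·(2M2+M3)/6=1709/516
seg 3: a=2, c=M3/2=-769/172, d=(M4−M3)/(6·3)=769/1548, b=Δ3−h3·(2M3+M4)/6=1705/258
t_q=29/4 → seg 3, τ=9/4; S=2+1705/258·τ+-769/172·τ²+769/1548·τ³=-1171/11008

  seg 0: a=-3 b=3119/516 c=0 d=-1571/2064
  seg 1: a=3 b=-797/258 c=-1571/344 d=4243/2064
  seg 2: a=-5 b=1709/516 c=334/43 d=-2105/516
  seg 3: a=2 b=1705/258 c=-769/172 d=769/1548
S(29/4) = -1171/11008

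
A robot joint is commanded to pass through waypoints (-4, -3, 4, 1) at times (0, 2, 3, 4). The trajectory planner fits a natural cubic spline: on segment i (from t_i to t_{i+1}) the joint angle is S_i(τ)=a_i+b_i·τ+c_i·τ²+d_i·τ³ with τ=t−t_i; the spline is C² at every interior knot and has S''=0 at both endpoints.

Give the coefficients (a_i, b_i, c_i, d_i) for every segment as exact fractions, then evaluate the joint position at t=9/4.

Δ: Δ0=1/2, Δ1=7, Δ2=-3
row 1: diag=6, rhs=39; c'=1/6, d'=13/2
row 2: denom=4−1·1/6=23/6; d'=(-60−1·13/2)/(23/6)=-399/23
back: M2=-399/23
back: M1=13/2−1/6·-399/23=216/23
M: M0=0, M1=216/23, M2=-399/23, M3=0
seg 0: a=-4, c=M0/2=0, d=(M1−M0)/(6·2)=18/23, b=Δ0−h0·(2M0+M1)/6=-121/46
seg 1: a=-3, c=M1/2=108/23, d=(M2−M1)/(6·1)=-205/46, b=Δ1−h1·(2M1+M2)/6=311/46
seg 2: a=4, c=M2/2=-399/46, d=(M3−M2)/(6·1)=133/46, b=Δ2−h2·(2M2+M3)/6=64/23
t_q=9/4 → seg 1, τ=1/4; S=-3+311/46·τ+108/23·τ²+-205/46·τ³=-139/128

  seg 0: a=-4 b=-121/46 c=0 d=18/23
  seg 1: a=-3 b=311/46 c=108/23 d=-205/46
  seg 2: a=4 b=64/23 c=-399/46 d=133/46
S(9/4) = -139/128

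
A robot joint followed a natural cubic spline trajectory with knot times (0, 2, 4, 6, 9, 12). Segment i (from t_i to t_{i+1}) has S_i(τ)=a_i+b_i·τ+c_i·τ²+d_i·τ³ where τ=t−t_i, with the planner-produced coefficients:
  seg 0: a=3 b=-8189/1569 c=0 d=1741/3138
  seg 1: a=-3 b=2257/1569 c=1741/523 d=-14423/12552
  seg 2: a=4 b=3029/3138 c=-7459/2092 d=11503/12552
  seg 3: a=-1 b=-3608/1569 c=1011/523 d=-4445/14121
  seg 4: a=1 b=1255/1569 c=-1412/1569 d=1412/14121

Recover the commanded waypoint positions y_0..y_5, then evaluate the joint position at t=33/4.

y_0 = S_0(0) = a_0 = 3
y_1 = S_1(0) = a_1 = -3
y_2 = S_2(0) = a_2 = 4
y_3 = S_3(0) = a_3 = -1
y_4 = S_4(0) = a_4 = 1
y_5 = S_4(3) = -2
t_q=33/4 is in segment 3 (τ=9/4); S_3(τ)=893/33472

y_0=3 y_1=-3 y_2=4 y_3=-1 y_4=1 y_5=-2
S(33/4) = 893/33472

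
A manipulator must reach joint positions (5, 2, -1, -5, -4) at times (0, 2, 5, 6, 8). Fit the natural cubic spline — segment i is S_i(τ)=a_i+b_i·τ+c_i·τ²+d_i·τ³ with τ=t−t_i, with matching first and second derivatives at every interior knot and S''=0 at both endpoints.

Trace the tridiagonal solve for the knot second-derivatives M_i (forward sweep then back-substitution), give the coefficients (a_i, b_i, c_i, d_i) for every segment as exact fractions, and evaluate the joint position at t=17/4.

  seg 0: a=5 b=-31/16 c=0 d=7/64
  seg 1: a=2 b=-5/8 c=21/32 d=-25/96
  seg 2: a=-1 b=-119/32 c=-27/16 d=45/32
  seg 3: a=-5 b=-23/8 c=81/32 d=-27/64
S(17/4) = 1945/2048

Δ: Δ0=-3/2, Δ1=-1, Δ2=-4, Δ3=1/2
row 1: diag=10, rhs=3; c'=3/10, d'=3/10
row 2: denom=8−3·3/10=71/10; d'=(-18−3·3/10)/(71/10)=-189/71
row 3: denom=6−1·10/71=416/71; d'=(27−1·-189/71)/(416/71)=81/16
back: M3=81/16
back: M2=-189/71−10/71·81/16=-27/8
back: M1=3/10−3/10·-27/8=21/16
M: M0=0, M1=21/16, M2=-27/8, M3=81/16, M4=0
seg 0: a=5, c=M0/2=0, d=(M1−M0)/(6·2)=7/64, b=Δ0−h0·(2M0+M1)/6=-31/16
seg 1: a=2, c=M1/2=21/32, d=(M2−M1)/(6·3)=-25/96, b=Δ1−h1·(2M1+M2)/6=-5/8
seg 2: a=-1, c=M2/2=-27/16, d=(M3−M2)/(6·1)=45/32, b=Δ2−h2·(2M2+M3)/6=-119/32
seg 3: a=-5, c=M3/2=81/32, d=(M4−M3)/(6·2)=-27/64, b=Δ3−h3·(2M3+M4)/6=-23/8
t_q=17/4 → seg 1, τ=9/4; S=2+-5/8·τ+21/32·τ²+-25/96·τ³=1945/2048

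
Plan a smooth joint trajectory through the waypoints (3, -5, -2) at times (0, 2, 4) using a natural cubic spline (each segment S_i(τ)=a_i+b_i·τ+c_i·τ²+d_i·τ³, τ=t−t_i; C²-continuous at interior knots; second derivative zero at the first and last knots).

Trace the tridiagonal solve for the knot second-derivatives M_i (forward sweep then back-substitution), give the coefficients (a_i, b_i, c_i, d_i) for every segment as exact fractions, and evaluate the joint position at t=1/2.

Δ: Δ0=-4, Δ1=3/2
row 1: diag=8, rhs=33; c'=1/4, d'=33/8
back: M1=33/8
M: M0=0, M1=33/8, M2=0
seg 0: a=3, c=M0/2=0, d=(M1−M0)/(6·2)=11/32, b=Δ0−h0·(2M0+M1)/6=-43/8
seg 1: a=-5, c=M1/2=33/16, d=(M2−M1)/(6·2)=-11/32, b=Δ1−h1·(2M1+M2)/6=-5/4
t_q=1/2 → seg 0, τ=1/2; S=3+-43/8·τ+0·τ²+11/32·τ³=91/256

  seg 0: a=3 b=-43/8 c=0 d=11/32
  seg 1: a=-5 b=-5/4 c=33/16 d=-11/32
S(1/2) = 91/256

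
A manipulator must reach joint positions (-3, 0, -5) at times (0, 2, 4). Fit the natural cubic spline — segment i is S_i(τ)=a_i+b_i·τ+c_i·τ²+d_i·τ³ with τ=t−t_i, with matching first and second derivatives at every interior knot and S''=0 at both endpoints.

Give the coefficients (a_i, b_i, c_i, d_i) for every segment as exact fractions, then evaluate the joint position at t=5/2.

Δ: Δ0=3/2, Δ1=-5/2
row 1: diag=8, rhs=-24; c'=1/4, d'=-3
back: M1=-3
M: M0=0, M1=-3, M2=0
seg 0: a=-3, c=M0/2=0, d=(M1−M0)/(6·2)=-1/4, b=Δ0−h0·(2M0+M1)/6=5/2
seg 1: a=0, c=M1/2=-3/2, d=(M2−M1)/(6·2)=1/4, b=Δ1−h1·(2M1+M2)/6=-1/2
t_q=5/2 → seg 1, τ=1/2; S=0+-1/2·τ+-3/2·τ²+1/4·τ³=-19/32

  seg 0: a=-3 b=5/2 c=0 d=-1/4
  seg 1: a=0 b=-1/2 c=-3/2 d=1/4
S(5/2) = -19/32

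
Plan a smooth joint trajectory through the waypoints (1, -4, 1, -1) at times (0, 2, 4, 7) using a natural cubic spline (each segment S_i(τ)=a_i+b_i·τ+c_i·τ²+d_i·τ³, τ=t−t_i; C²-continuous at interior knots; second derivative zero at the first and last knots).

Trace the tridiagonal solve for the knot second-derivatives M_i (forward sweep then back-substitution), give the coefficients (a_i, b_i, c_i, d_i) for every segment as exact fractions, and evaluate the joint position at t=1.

  seg 0: a=1 b=-227/57 c=0 d=169/456
  seg 1: a=-4 b=53/114 c=169/76 d=-275/456
  seg 2: a=1 b=121/57 c=-53/38 d=53/342
S(1) = -397/152

Δ: Δ0=-5/2, Δ1=5/2, Δ2=-2/3
row 1: diag=8, rhs=30; c'=1/4, d'=15/4
row 2: denom=10−2·1/4=19/2; d'=(-19−2·15/4)/(19/2)=-53/19
back: M2=-53/19
back: M1=15/4−1/4·-53/19=169/38
M: M0=0, M1=169/38, M2=-53/19, M3=0
seg 0: a=1, c=M0/2=0, d=(M1−M0)/(6·2)=169/456, b=Δ0−h0·(2M0+M1)/6=-227/57
seg 1: a=-4, c=M1/2=169/76, d=(M2−M1)/(6·2)=-275/456, b=Δ1−h1·(2M1+M2)/6=53/114
seg 2: a=1, c=M2/2=-53/38, d=(M3−M2)/(6·3)=53/342, b=Δ2−h2·(2M2+M3)/6=121/57
t_q=1 → seg 0, τ=1; S=1+-227/57·τ+0·τ²+169/456·τ³=-397/152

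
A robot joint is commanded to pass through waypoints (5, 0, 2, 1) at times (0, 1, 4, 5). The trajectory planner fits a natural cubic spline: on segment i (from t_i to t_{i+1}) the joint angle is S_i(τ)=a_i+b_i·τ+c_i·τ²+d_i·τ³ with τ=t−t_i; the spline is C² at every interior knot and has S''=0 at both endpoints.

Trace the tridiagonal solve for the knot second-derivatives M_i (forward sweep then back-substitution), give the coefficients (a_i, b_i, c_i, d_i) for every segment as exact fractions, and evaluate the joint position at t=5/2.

Δ: Δ0=-5, Δ1=2/3, Δ2=-1
row 1: diag=8, rhs=34; c'=3/8, d'=17/4
row 2: denom=8−3·3/8=55/8; d'=(-10−3·17/4)/(55/8)=-182/55
back: M2=-182/55
back: M1=17/4−3/8·-182/55=302/55
M: M0=0, M1=302/55, M2=-182/55, M3=0
seg 0: a=5, c=M0/2=0, d=(M1−M0)/(6·1)=151/165, b=Δ0−h0·(2M0+M1)/6=-976/165
seg 1: a=0, c=M1/2=151/55, d=(M2−M1)/(6·3)=-22/45, b=Δ1−h1·(2M1+M2)/6=-523/165
seg 2: a=2, c=M2/2=-91/55, d=(M3−M2)/(6·1)=91/165, b=Δ2−h2·(2M2+M3)/6=17/165
t_q=5/2 → seg 1, τ=3/2; S=0+-523/165·τ+151/55·τ²+-22/45·τ³=-5/22

  seg 0: a=5 b=-976/165 c=0 d=151/165
  seg 1: a=0 b=-523/165 c=151/55 d=-22/45
  seg 2: a=2 b=17/165 c=-91/55 d=91/165
S(5/2) = -5/22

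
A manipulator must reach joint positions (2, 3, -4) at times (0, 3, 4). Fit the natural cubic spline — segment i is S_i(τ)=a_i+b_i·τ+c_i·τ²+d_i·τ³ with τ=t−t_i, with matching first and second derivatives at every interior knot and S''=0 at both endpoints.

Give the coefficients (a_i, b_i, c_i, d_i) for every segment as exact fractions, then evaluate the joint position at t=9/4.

  seg 0: a=2 b=37/12 c=0 d=-11/36
  seg 1: a=3 b=-31/6 c=-11/4 d=11/12
S(9/4) = 1397/256

Δ: Δ0=1/3, Δ1=-7
row 1: diag=8, rhs=-44; c'=1/8, d'=-11/2
back: M1=-11/2
M: M0=0, M1=-11/2, M2=0
seg 0: a=2, c=M0/2=0, d=(M1−M0)/(6·3)=-11/36, b=Δ0−h0·(2M0+M1)/6=37/12
seg 1: a=3, c=M1/2=-11/4, d=(M2−M1)/(6·1)=11/12, b=Δ1−h1·(2M1+M2)/6=-31/6
t_q=9/4 → seg 0, τ=9/4; S=2+37/12·τ+0·τ²+-11/36·τ³=1397/256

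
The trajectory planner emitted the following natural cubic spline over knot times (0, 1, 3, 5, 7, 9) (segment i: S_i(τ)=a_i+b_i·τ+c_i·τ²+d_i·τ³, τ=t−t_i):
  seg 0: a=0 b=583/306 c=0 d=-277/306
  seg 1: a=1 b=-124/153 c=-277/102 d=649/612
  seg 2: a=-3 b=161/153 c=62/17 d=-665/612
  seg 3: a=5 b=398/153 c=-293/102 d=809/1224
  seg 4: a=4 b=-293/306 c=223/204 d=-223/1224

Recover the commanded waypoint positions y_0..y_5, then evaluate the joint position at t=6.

y_0 = S_0(0) = a_0 = 0
y_1 = S_1(0) = a_1 = 1
y_2 = S_2(0) = a_2 = -3
y_3 = S_3(0) = a_3 = 5
y_4 = S_4(0) = a_4 = 4
y_5 = S_4(2) = 5
t_q=6 is in segment 3 (τ=1); S_3(τ)=733/136

y_0=0 y_1=1 y_2=-3 y_3=5 y_4=4 y_5=5
S(6) = 733/136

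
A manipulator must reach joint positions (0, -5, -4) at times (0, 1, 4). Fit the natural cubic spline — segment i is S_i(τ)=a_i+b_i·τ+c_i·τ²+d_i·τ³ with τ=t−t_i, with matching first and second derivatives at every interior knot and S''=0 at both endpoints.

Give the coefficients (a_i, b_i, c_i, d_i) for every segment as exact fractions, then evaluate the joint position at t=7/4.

Δ: Δ0=-5, Δ1=1/3
row 1: diag=8, rhs=32; c'=3/8, d'=4
back: M1=4
M: M0=0, M1=4, M2=0
seg 0: a=0, c=M0/2=0, d=(M1−M0)/(6·1)=2/3, b=Δ0−h0·(2M0+M1)/6=-17/3
seg 1: a=-5, c=M1/2=2, d=(M2−M1)/(6·3)=-2/9, b=Δ1−h1·(2M1+M2)/6=-11/3
t_q=7/4 → seg 1, τ=3/4; S=-5+-11/3·τ+2·τ²+-2/9·τ³=-215/32

  seg 0: a=0 b=-17/3 c=0 d=2/3
  seg 1: a=-5 b=-11/3 c=2 d=-2/9
S(7/4) = -215/32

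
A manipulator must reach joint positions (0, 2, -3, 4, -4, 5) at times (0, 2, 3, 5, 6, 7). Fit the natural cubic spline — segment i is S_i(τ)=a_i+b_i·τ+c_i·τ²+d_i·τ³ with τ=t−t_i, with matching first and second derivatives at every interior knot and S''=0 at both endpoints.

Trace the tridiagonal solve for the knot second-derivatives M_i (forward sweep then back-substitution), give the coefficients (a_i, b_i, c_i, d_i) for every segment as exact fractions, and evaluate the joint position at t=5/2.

Δ: Δ0=1, Δ1=-5, Δ2=7/2, Δ3=-8, Δ4=9
row 1: diag=6, rhs=-36; c'=1/6, d'=-6
row 2: denom=6−1·1/6=35/6; d'=(51−1·-6)/(35/6)=342/35
row 3: denom=6−2·12/35=186/35; d'=(-69−2·342/35)/(186/35)=-1033/62
row 4: denom=4−1·35/186=709/186; d'=(102−1·-1033/62)/(709/186)=22071/709
back: M4=22071/709
back: M3=-1033/62−35/186·22071/709=-15966/709
back: M2=342/35−12/35·-15966/709=12402/709
back: M1=-6−1/6·12402/709=-6321/709
M: M0=0, M1=-6321/709, M2=12402/709, M3=-15966/709, M4=22071/709, M5=0
seg 0: a=0, c=M0/2=0, d=(M1−M0)/(6·2)=-2107/2836, b=Δ0−h0·(2M0+M1)/6=2816/709
seg 1: a=2, c=M1/2=-6321/1418, d=(M2−M1)/(6·1)=6241/1418, b=Δ1−h1·(2M1+M2)/6=-3505/709
seg 2: a=-3, c=M2/2=6201/709, d=(M3−M2)/(6·2)=-2364/709, b=Δ2−h2·(2M2+M3)/6=-929/1418
seg 3: a=4, c=M3/2=-7983/709, d=(M4−M3)/(6·1)=12679/1418, b=Δ3−h3·(2M3+M4)/6=-8057/1418
seg 4: a=-4, c=M4/2=22071/1418, d=(M5−M4)/(6·1)=-7357/1418, b=Δ4−h4·(2M4+M5)/6=-976/709
t_q=5/2 → seg 1, τ=1/2; S=2+-3505/709·τ+-6321/1418·τ²+6241/1418·τ³=-11753/11344

  seg 0: a=0 b=2816/709 c=0 d=-2107/2836
  seg 1: a=2 b=-3505/709 c=-6321/1418 d=6241/1418
  seg 2: a=-3 b=-929/1418 c=6201/709 d=-2364/709
  seg 3: a=4 b=-8057/1418 c=-7983/709 d=12679/1418
  seg 4: a=-4 b=-976/709 c=22071/1418 d=-7357/1418
S(5/2) = -11753/11344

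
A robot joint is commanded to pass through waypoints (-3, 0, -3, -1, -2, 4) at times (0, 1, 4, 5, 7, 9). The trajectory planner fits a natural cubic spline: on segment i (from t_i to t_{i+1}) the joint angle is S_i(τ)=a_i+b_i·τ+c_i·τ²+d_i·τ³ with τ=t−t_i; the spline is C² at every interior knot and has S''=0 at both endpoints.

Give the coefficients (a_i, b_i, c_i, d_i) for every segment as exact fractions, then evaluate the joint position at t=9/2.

  seg 0: a=-3 b=8921/2356 c=0 d=-1853/2356
  seg 1: a=0 b=1681/1178 c=-5559/2356 d=3653/7068
  seg 2: a=-3 b=2885/2356 c=1350/589 d=-3573/2356
  seg 3: a=-1 b=1483/1178 c=-5319/2356 d=3247/4712
  seg 4: a=-2 b=293/589 c=2211/1178 d=-737/2356
S(9/2) = -37777/18848

Δ: Δ0=3, Δ1=-1, Δ2=2, Δ3=-1/2, Δ4=3
row 1: diag=8, rhs=-24; c'=3/8, d'=-3
row 2: denom=8−3·3/8=55/8; d'=(18−3·-3)/(55/8)=216/55
row 3: denom=6−1·8/55=322/55; d'=(-15−1·216/55)/(322/55)=-1041/322
row 4: denom=8−2·55/161=1178/161; d'=(21−2·-1041/322)/(1178/161)=2211/589
back: M4=2211/589
back: M3=-1041/322−55/161·2211/589=-5319/1178
back: M2=216/55−8/55·-5319/1178=2700/589
back: M1=-3−3/8·2700/589=-5559/1178
M: M0=0, M1=-5559/1178, M2=2700/589, M3=-5319/1178, M4=2211/589, M5=0
seg 0: a=-3, c=M0/2=0, d=(M1−M0)/(6·1)=-1853/2356, b=Δ0−h0·(2M0+M1)/6=8921/2356
seg 1: a=0, c=M1/2=-5559/2356, d=(M2−M1)/(6·3)=3653/7068, b=Δ1−h1·(2M1+M2)/6=1681/1178
seg 2: a=-3, c=M2/2=1350/589, d=(M3−M2)/(6·1)=-3573/2356, b=Δ2−h2·(2M2+M3)/6=2885/2356
seg 3: a=-1, c=M3/2=-5319/2356, d=(M4−M3)/(6·2)=3247/4712, b=Δ3−h3·(2M3+M4)/6=1483/1178
seg 4: a=-2, c=M4/2=2211/1178, d=(M5−M4)/(6·2)=-737/2356, b=Δ4−h4·(2M4+M5)/6=293/589
t_q=9/2 → seg 2, τ=1/2; S=-3+2885/2356·τ+1350/589·τ²+-3573/2356·τ³=-37777/18848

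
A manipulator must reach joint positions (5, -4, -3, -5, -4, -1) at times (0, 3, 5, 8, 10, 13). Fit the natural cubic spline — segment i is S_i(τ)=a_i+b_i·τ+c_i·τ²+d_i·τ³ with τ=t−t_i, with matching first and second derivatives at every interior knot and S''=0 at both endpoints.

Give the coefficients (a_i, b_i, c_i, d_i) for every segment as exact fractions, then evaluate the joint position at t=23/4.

Δ: Δ0=-3, Δ1=1/2, Δ2=-2/3, Δ3=1/2, Δ4=1
row 1: diag=10, rhs=21; c'=1/5, d'=21/10
row 2: denom=10−2·1/5=48/5; d'=(-7−2·21/10)/(48/5)=-7/6
row 3: denom=10−3·5/16=145/16; d'=(7−3·-7/6)/(145/16)=168/145
row 4: denom=10−2·32/145=1386/145; d'=(3−2·168/145)/(1386/145)=1/14
back: M4=1/14
back: M3=168/145−32/145·1/14=8/7
back: M2=-7/6−5/16·8/7=-32/21
back: M1=21/10−1/5·-32/21=101/42
M: M0=0, M1=101/42, M2=-32/21, M3=8/7, M4=1/14, M5=0
seg 0: a=5, c=M0/2=0, d=(M1−M0)/(6·3)=101/756, b=Δ0−h0·(2M0+M1)/6=-353/84
seg 1: a=-4, c=M1/2=101/84, d=(M2−M1)/(6·2)=-55/168, b=Δ1−h1·(2M1+M2)/6=-25/42
seg 2: a=-3, c=M2/2=-16/21, d=(M3−M2)/(6·3)=4/27, b=Δ2−h2·(2M2+M3)/6=2/7
seg 3: a=-5, c=M3/2=4/7, d=(M4−M3)/(6·2)=-5/56, b=Δ3−h3·(2M3+M4)/6=-2/7
seg 4: a=-4, c=M4/2=1/28, d=(M5−M4)/(6·3)=-1/252, b=Δ4−h4·(2M4+M5)/6=13/14
t_q=23/4 → seg 2, τ=3/4; S=-3+2/7·τ+-16/21·τ²+4/27·τ³=-353/112

  seg 0: a=5 b=-353/84 c=0 d=101/756
  seg 1: a=-4 b=-25/42 c=101/84 d=-55/168
  seg 2: a=-3 b=2/7 c=-16/21 d=4/27
  seg 3: a=-5 b=-2/7 c=4/7 d=-5/56
  seg 4: a=-4 b=13/14 c=1/28 d=-1/252
S(23/4) = -353/112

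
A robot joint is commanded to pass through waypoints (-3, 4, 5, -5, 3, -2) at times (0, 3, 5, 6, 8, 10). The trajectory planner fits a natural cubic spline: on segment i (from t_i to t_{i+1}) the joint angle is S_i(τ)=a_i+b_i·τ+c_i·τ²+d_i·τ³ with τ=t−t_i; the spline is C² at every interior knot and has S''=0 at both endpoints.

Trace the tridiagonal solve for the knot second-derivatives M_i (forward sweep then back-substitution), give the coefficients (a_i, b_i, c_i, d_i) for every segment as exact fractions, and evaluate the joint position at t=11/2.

  seg 0: a=-3 b=5173/3576 c=0 d=1057/10728
  seg 1: a=4 b=7343/1788 c=1057/1192 d=-2405/1788
  seg 2: a=5 b=-15175/1788 c=-8563/1192 d=20279/3576
  seg 3: a=-5 b=-20891/3576 c=2929/298 d=-35101/14304
  seg 4: a=3 b=7199/1788 c=-11669/2384 d=11669/14304
S(11/2) = -3153/9536

Δ: Δ0=7/3, Δ1=1/2, Δ2=-10, Δ3=4, Δ4=-5/2
row 1: diag=10, rhs=-11; c'=1/5, d'=-11/10
row 2: denom=6−2·1/5=28/5; d'=(-63−2·-11/10)/(28/5)=-76/7
row 3: denom=6−1·5/28=163/28; d'=(84−1·-76/7)/(163/28)=2656/163
row 4: denom=8−2·56/163=1192/163; d'=(-39−2·2656/163)/(1192/163)=-11669/1192
back: M4=-11669/1192
back: M3=2656/163−56/163·-11669/1192=2929/149
back: M2=-76/7−5/28·2929/149=-8563/596
back: M1=-11/10−1/5·-8563/596=1057/596
M: M0=0, M1=1057/596, M2=-8563/596, M3=2929/149, M4=-11669/1192, M5=0
seg 0: a=-3, c=M0/2=0, d=(M1−M0)/(6·3)=1057/10728, b=Δ0−h0·(2M0+M1)/6=5173/3576
seg 1: a=4, c=M1/2=1057/1192, d=(M2−M1)/(6·2)=-2405/1788, b=Δ1−h1·(2M1+M2)/6=7343/1788
seg 2: a=5, c=M2/2=-8563/1192, d=(M3−M2)/(6·1)=20279/3576, b=Δ2−h2·(2M2+M3)/6=-15175/1788
seg 3: a=-5, c=M3/2=2929/298, d=(M4−M3)/(6·2)=-35101/14304, b=Δ3−h3·(2M3+M4)/6=-20891/3576
seg 4: a=3, c=M4/2=-11669/2384, d=(M5−M4)/(6·2)=11669/14304, b=Δ4−h4·(2M4+M5)/6=7199/1788
t_q=11/2 → seg 2, τ=1/2; S=5+-15175/1788·τ+-8563/1192·τ²+20279/3576·τ³=-3153/9536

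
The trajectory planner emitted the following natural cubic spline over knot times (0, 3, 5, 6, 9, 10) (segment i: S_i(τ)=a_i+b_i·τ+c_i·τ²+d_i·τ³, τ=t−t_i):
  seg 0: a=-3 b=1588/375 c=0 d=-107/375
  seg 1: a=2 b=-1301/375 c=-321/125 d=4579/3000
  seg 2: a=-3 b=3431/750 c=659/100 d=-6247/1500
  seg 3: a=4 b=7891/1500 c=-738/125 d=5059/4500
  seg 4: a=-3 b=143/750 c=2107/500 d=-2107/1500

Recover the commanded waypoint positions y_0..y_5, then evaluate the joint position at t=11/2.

y_0 = S_0(0) = a_0 = -3
y_1 = S_1(0) = a_1 = 2
y_2 = S_2(0) = a_2 = -3
y_3 = S_3(0) = a_3 = 4
y_4 = S_4(0) = a_4 = -3
y_5 = S_4(1) = 0
t_q=11/2 is in segment 2 (τ=1/2); S_2(τ)=1657/4000

y_0=-3 y_1=2 y_2=-3 y_3=4 y_4=-3 y_5=0
S(11/2) = 1657/4000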